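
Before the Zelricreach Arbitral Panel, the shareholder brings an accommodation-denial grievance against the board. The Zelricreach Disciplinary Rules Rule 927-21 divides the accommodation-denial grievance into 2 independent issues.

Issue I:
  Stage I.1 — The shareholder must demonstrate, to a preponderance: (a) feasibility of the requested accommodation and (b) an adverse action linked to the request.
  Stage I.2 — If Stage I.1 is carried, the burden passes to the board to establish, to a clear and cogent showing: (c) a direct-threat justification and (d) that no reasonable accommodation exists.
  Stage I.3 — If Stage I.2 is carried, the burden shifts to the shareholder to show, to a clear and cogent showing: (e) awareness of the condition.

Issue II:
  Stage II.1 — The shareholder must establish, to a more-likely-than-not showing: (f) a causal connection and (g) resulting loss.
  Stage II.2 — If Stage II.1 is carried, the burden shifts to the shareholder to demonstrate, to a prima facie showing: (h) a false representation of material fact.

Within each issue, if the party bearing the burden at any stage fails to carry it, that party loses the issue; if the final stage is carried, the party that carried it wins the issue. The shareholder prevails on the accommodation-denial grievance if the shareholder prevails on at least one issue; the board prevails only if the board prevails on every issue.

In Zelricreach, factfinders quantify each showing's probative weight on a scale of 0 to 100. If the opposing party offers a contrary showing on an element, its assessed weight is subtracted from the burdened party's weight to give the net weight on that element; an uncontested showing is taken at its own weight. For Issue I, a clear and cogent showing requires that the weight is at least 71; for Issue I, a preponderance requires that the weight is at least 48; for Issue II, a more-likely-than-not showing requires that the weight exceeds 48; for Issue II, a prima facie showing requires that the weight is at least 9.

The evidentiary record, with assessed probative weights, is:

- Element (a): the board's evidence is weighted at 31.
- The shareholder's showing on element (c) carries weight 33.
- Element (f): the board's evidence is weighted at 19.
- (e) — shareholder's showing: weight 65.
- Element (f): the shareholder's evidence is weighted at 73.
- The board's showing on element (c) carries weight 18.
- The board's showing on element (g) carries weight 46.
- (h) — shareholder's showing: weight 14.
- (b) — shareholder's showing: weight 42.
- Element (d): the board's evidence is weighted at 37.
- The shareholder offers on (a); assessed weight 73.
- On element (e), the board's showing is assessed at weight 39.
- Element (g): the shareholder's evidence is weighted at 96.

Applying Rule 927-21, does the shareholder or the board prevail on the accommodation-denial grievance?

shareholder

— Issue I —
Stage I.1 (shareholder, a preponderance, weight is at least 48): (a) net 73−31=42 < 48 — fails; (b) 42 < 48 — fails.
  Not every element is met, so the shareholder fails to carry Stage I.1.
So the board prevails on this issue.
— Issue II —
Stage II.1 — burden on shareholder; standard: a more-likely-than-not showing (weight exceeds 48).
    (f): 73 − 19 = 54 > 48 [met]
    (g): 96 − 46 = 50 > 48 [met]
  All elements met. The shareholder retains the burden for Stage II.2.
Stage II.2 — burden on shareholder; standard: a prima facie showing (weight is at least 9).
    (h): 14 ≥ 9 [met]
  All elements met at the final stage.
All stages carried — the shareholder prevails on this issue.
Per-issue: Issue I → board; Issue II → shareholder. The shareholder must prevail on at least one issue; overall, the shareholder prevails.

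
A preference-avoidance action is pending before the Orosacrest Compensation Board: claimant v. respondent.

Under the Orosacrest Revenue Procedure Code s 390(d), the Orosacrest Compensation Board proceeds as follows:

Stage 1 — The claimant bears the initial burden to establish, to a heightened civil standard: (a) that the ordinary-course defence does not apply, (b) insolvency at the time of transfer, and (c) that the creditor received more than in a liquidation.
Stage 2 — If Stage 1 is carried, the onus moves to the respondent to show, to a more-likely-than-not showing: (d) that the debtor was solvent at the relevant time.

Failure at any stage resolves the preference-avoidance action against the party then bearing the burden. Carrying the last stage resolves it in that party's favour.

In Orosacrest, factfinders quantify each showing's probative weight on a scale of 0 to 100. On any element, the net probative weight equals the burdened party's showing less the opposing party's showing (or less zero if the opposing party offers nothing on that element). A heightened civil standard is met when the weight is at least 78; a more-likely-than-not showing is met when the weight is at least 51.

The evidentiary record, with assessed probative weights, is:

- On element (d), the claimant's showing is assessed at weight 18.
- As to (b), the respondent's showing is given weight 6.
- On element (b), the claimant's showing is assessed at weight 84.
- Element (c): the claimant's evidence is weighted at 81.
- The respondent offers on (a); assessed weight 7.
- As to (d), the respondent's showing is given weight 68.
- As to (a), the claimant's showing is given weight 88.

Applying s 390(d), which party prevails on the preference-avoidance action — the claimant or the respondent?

claimant

Stage 1 — burden on claimant; standard: a heightened civil standard (weight is at least 78).
    (a): 88 − 7 = 81 ≥ 78 [met]
    (b): 84 − 6 = 78 ≥ 78 [met]
    (c): 81 ≥ 78 [met]
  Stage 1 carried; the burden shifts to the respondent.
Stage 2 — burden on respondent; standard: a more-likely-than-not showing (weight is at least 51).
    (d): 68 − 18 = 50 < 51 [not met]
  Not every element is met, so the respondent fails to carry Stage 2.
The analysis ends at Stage 2; the claimant prevails.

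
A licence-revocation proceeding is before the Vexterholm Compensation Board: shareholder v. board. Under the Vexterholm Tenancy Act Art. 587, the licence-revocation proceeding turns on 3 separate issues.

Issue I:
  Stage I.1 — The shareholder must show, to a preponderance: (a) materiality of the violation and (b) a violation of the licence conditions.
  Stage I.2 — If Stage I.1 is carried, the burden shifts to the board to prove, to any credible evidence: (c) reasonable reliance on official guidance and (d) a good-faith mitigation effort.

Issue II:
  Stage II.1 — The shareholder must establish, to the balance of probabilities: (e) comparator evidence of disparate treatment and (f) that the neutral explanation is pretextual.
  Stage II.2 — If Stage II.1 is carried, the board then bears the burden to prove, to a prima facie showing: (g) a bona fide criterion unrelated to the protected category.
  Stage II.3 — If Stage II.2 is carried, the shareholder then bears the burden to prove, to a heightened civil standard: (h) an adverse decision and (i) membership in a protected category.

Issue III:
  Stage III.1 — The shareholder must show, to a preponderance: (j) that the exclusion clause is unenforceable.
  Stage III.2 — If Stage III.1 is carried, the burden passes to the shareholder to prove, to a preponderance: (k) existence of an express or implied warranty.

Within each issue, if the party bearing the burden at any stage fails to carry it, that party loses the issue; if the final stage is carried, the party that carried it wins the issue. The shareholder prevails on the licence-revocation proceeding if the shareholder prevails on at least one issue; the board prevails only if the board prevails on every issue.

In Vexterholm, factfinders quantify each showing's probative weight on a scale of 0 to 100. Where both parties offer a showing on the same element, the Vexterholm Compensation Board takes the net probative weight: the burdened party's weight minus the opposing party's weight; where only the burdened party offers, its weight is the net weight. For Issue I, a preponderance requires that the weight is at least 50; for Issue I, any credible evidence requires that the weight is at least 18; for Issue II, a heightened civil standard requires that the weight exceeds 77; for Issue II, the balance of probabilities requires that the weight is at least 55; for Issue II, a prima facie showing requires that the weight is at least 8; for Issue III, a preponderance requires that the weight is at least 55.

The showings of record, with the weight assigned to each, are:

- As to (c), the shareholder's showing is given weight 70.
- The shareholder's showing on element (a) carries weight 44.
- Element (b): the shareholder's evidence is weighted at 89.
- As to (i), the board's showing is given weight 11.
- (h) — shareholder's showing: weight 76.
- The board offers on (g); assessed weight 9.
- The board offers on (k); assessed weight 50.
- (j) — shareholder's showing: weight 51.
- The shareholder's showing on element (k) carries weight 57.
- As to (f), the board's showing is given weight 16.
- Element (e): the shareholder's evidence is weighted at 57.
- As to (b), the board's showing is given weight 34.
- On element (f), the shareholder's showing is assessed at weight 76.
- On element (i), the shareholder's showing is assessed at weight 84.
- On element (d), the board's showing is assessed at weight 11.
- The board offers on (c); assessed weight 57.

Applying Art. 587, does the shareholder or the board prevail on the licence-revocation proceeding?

— Issue I —
Stage I.1 — burden on shareholder; standard: a preponderance (weight is at least 50).
    (a): 44 < 50 [not met]
    (b): 89 − 34 = 55 ≥ 50 [met]
  Stage I.1 not carried; the shareholder fails its burden.
The analysis ends at Stage I.1; the board prevails on this issue.
— Issue II —
At Stage II.1 the shareholder must meet the balance of probabilities (weight is at least 55): on (e) the weight is 57, which does reach 55, so (e) meets the standard; on (f) the weight is 76 less the opposing 16 gives net 60, ≥ 55, so (f) meets the standard.
  The shareholder carries Stage II.1; the board now bears the burden.
At Stage II.2 the board must meet a prima facie showing (weight is at least 8): on (g) the weight is 9, ≥ 8, so (g) meets the standard.
  Stage II.2 is satisfied; the onus moves to the shareholder.
At Stage II.3 the shareholder must meet a heightened civil standard (weight exceeds 77): on (h) the weight is 76, ≤ 77, so (h) does not meet the standard; on (i) the weight is 84 less the opposing 11 gives net 73, which does not exceed 77, so (i) does not meet the standard.
  The shareholder does not carry Stage II.3.
The board prevails on this issue.
— Issue III —
At Stage III.1 the shareholder must meet a preponderance (weight is at least 55): on (j) the weight is 51, which does not reach 55, so (j) does not meet the standard.
  The shareholder does not carry Stage III.1.
So the board prevails on this issue.
Per-issue: Issue I → board; Issue II → board; Issue III → board. The shareholder must prevail on at least one issue; overall, the board prevails.

board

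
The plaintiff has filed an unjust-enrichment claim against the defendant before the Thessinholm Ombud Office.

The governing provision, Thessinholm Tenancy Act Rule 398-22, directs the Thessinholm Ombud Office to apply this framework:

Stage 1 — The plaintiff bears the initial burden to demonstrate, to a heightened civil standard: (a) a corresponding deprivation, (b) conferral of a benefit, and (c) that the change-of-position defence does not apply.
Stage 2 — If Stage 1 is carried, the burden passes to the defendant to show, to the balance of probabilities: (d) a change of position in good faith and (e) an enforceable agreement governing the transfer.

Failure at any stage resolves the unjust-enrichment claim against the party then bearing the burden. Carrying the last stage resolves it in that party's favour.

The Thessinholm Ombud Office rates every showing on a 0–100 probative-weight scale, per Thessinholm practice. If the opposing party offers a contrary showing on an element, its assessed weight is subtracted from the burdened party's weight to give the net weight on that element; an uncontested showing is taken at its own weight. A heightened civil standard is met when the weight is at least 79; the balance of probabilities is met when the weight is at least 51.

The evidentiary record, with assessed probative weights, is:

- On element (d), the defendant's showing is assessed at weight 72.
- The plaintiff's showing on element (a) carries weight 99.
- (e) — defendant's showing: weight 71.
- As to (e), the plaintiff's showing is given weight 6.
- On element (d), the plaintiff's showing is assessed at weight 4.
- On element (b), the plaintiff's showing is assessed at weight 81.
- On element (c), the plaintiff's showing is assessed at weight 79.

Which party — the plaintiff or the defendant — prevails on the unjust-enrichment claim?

Stage 1 (plaintiff, a heightened civil standard, weight is at least 79): (a) 99 ≥ 79 — meets; (b) 81 ≥ 79 — meets; (c) 79 ≥ 79 — meets.
  Stage 1 is satisfied; the onus moves to the defendant.
Stage 2 (defendant, the balance of probabilities, weight is at least 51): (d) net 72−4=68 ≥ 51 — meets; (e) net 71−6=65 ≥ 51 — meets.
  The defendant carries the last stage.
With every stage satisfied, the defendant prevails.

defendant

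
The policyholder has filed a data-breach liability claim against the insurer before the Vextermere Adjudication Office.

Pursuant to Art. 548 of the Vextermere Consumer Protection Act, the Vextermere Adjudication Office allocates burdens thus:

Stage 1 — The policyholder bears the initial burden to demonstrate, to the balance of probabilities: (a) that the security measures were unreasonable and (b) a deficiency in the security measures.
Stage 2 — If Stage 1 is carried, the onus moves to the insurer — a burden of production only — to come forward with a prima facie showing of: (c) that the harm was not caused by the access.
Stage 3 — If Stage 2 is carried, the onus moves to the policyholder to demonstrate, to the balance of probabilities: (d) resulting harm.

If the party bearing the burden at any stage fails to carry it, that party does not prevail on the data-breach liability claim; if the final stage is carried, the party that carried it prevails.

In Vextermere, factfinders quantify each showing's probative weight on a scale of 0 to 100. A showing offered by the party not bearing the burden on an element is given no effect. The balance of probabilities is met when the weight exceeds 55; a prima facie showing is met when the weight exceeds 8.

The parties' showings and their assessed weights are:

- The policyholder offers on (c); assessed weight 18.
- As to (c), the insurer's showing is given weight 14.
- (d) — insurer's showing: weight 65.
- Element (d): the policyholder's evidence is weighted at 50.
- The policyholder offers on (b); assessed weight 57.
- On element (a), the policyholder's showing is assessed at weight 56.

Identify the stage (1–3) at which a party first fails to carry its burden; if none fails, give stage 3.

At Stage 1 the policyholder must meet the balance of probabilities (weight exceeds 55): on (a) the weight is 56, which does exceed 55, so (a) meets the standard; on (b) the weight is 57, which does exceed 55, so (b) meets the standard.
  All elements met. The burden passes to the insurer.
At Stage 2 the insurer must meet a prima facie showing (weight exceeds 8): on (c) the weight is 14 (the policyholder's 18 is given no effect), > 8, so (c) meets the standard.
  Stage 2 is satisfied; the onus moves to the policyholder.
At Stage 3 the policyholder must meet the balance of probabilities (weight exceeds 55): on (d) the weight is 50 (the insurer's 65 is given no effect), which does not exceed 55, so (d) does not meet the standard.
  Not every element is met, so the policyholder fails to carry Stage 3.
So the insurer prevails.

stage 3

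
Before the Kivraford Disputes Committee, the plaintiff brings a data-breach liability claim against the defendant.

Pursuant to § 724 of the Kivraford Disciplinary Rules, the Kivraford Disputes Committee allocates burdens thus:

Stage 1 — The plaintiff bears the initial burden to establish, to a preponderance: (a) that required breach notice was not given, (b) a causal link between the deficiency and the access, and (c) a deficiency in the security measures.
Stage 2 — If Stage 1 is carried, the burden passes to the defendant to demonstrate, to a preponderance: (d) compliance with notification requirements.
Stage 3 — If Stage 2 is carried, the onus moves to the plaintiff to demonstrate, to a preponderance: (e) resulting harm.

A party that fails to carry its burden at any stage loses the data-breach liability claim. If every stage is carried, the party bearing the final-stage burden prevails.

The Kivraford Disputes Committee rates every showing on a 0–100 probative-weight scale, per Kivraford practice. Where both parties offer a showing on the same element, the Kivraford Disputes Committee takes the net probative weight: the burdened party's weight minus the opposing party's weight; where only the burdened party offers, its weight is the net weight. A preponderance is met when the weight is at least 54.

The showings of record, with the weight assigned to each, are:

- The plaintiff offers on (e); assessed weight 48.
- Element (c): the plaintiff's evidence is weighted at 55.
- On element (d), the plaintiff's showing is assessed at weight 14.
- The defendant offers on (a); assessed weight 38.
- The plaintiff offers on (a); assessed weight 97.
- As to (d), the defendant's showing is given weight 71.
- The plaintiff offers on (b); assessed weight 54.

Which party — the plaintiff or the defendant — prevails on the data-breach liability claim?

Stage 1 (plaintiff, a preponderance, weight is at least 54): (a) net 97−38=59 ≥ 54 — meets; (b) 54 ≥ 54 — meets; (c) 55 ≥ 54 — meets.
  All elements met. The burden passes to the defendant.
Stage 2 (defendant, a preponderance, weight is at least 54): (d) net 71−14=57 ≥ 54 — meets.
  The defendant carries Stage 2; the plaintiff now bears the burden.
Stage 3 (plaintiff, a preponderance, weight is at least 54): (e) 48 < 54 — fails.
  Stage 3 not carried; the plaintiff fails its burden.
The analysis ends at Stage 3; the defendant prevails.

defendant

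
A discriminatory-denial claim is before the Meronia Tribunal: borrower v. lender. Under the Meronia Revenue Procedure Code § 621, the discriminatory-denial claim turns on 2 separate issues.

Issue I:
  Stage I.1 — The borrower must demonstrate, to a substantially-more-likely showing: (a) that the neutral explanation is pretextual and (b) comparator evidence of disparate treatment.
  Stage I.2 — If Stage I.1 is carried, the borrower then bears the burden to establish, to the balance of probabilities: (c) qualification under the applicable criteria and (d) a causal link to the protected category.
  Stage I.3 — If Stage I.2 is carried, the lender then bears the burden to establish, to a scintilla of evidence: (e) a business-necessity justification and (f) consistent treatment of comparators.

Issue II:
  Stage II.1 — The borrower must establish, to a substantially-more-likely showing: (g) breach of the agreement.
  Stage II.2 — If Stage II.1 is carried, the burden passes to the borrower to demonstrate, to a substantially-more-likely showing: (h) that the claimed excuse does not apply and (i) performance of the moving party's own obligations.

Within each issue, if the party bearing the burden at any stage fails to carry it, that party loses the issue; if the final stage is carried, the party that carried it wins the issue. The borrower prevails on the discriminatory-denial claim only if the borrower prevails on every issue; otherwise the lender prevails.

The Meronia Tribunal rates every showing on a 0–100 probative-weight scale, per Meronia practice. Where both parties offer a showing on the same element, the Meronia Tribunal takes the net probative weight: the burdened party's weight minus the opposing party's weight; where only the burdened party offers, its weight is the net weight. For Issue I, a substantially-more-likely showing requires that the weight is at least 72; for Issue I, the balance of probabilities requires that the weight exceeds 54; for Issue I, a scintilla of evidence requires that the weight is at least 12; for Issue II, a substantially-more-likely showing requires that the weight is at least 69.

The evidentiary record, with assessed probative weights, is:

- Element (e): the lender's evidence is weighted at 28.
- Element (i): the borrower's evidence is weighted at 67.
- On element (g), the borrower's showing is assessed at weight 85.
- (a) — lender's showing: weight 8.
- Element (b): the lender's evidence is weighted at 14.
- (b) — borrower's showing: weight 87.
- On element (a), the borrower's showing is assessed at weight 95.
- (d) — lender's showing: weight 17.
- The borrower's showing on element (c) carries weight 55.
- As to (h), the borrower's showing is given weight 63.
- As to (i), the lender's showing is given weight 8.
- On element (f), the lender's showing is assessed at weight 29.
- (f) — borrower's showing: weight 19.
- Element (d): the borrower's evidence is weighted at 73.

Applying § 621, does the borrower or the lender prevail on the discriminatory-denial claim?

lender

— Issue I —
Stage I.1 — burden on borrower; standard: a substantially-more-likely showing (weight is at least 72).
    (a): 95 − 8 = 87 ≥ 72 [met]
    (b): 87 − 14 = 73 ≥ 72 [met]
  Stage I.1 is satisfied; the borrower continues to bear the burden.
Stage I.2 — burden on borrower; standard: the balance of probabilities (weight exceeds 54).
    (c): 55 > 54 [met]
    (d): 73 − 17 = 56 > 54 [met]
  The borrower carries Stage I.2; the lender now bears the burden.
Stage I.3 — burden on lender; standard: a scintilla of evidence (weight is at least 12).
    (e): 28 ≥ 12 [met]
    (f): 29 − 19 = 10 < 12 [not met]
  The lender does not carry Stage I.3.
The borrower prevails on this issue.
— Issue II —
Stage II.1 (borrower, a substantially-more-likely showing, weight is at least 69): (g) 85 ≥ 69 — meets.
  Stage II.1 is satisfied; the borrower continues to bear the burden.
Stage II.2 (borrower, a substantially-more-likely showing, weight is at least 69): (h) 63 < 69 — fails; (i) net 67−8=59 < 69 — fails.
  Stage II.2 not carried; the borrower fails its burden.
The analysis ends at Stage II.2; the lender prevails on this issue.
Per-issue: Issue I → borrower; Issue II → lender. The borrower must prevail on every issue; overall, the lender prevails.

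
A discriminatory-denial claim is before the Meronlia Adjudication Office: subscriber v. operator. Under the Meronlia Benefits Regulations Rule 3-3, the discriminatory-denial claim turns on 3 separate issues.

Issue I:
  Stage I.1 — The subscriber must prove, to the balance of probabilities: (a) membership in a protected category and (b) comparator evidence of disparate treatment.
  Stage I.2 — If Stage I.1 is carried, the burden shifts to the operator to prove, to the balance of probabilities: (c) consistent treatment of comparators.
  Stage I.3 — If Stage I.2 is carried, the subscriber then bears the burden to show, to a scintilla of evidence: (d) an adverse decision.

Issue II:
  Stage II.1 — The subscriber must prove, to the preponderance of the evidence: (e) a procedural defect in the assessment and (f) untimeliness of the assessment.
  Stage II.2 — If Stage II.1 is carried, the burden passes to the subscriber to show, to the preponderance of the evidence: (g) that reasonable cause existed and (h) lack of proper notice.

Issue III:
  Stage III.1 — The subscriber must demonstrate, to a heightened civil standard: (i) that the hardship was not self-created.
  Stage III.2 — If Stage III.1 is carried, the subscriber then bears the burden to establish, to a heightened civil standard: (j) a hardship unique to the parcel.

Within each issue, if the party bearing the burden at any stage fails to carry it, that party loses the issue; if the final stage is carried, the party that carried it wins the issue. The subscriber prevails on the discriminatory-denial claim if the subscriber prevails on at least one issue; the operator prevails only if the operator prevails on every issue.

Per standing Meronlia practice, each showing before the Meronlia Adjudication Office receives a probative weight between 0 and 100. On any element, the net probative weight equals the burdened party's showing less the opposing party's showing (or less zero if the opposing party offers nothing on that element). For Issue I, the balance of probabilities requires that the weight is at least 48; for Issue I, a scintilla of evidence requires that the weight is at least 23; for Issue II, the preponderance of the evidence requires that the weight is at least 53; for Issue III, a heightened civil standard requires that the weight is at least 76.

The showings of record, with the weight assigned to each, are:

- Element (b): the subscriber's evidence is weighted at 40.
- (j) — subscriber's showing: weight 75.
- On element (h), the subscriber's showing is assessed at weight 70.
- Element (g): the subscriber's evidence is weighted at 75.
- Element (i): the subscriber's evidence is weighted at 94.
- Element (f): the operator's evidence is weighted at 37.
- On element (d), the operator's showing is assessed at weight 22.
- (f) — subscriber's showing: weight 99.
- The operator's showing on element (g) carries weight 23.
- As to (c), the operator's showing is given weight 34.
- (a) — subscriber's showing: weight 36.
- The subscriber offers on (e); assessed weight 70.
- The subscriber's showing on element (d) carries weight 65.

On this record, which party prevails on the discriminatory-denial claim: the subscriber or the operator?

— Issue I —
Stage I.1 (subscriber, the balance of probabilities, weight is at least 48): (a) 36 < 48 — fails; (b) 40 < 48 — fails.
  The subscriber does not carry Stage I.1.
So the operator prevails on this issue.
— Issue II —
Stage II.1 (subscriber, the preponderance of the evidence, weight is at least 53): (e) 70 ≥ 53 — meets; (f) net 99−37=62 ≥ 53 — meets.
  Stage II.1 is satisfied; the subscriber continues to bear the burden.
Stage II.2 (subscriber, the preponderance of the evidence, weight is at least 53): (g) net 75−23=52 < 53 — fails; (h) 70 ≥ 53 — meets.
  Not every element is met, so the subscriber fails to carry Stage II.2.
The operator prevails on this issue.
— Issue III —
Stage III.1 — burden on subscriber; standard: a heightened civil standard (weight is at least 76).
    (i): 94 ≥ 76 [met]
  Stage III.1 is satisfied; the subscriber continues to bear the burden.
Stage III.2 — burden on subscriber; standard: a heightened civil standard (weight is at least 76).
    (j): 75 < 76 [not met]
  The subscriber does not carry Stage III.2.
So the operator prevails on this issue.
Per-issue: Issue I → operator; Issue II → operator; Issue III → operator. The subscriber must prevail on at least one issue; overall, the operator prevails.

operator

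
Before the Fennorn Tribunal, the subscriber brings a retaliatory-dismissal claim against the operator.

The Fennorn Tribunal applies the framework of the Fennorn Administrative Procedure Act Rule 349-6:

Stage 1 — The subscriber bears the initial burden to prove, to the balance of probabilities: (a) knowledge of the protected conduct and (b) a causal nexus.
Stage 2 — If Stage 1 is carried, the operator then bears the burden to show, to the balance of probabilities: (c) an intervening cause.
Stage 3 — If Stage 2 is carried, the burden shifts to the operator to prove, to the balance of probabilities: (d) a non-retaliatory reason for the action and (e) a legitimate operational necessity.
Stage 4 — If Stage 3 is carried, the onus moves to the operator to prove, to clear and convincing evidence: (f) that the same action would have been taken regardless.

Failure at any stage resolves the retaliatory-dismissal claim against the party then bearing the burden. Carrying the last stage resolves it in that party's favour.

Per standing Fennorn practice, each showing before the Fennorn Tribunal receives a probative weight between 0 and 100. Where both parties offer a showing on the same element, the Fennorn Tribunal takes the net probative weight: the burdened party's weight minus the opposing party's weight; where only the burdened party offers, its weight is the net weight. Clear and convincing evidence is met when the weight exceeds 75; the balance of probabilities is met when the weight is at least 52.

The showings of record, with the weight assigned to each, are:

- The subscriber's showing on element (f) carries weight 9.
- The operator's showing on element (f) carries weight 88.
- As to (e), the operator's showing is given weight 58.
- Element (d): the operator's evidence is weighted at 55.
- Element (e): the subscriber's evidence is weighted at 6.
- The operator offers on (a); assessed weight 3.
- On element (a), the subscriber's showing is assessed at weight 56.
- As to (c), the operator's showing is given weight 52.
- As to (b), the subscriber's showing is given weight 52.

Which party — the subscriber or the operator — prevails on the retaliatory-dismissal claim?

Stage 1 — burden on subscriber; standard: the balance of probabilities (weight is at least 52).
    (a): 56 − 3 = 53 ≥ 52 [met]
    (b): 52 ≥ 52 [met]
  All elements met. The burden passes to the operator.
Stage 2 — burden on operator; standard: the balance of probabilities (weight is at least 52).
    (c): 52 ≥ 52 [met]
  Stage 2 is satisfied; the operator continues to bear the burden.
Stage 3 — burden on operator; standard: the balance of probabilities (weight is at least 52).
    (d): 55 ≥ 52 [met]
    (e): 58 − 6 = 52 ≥ 52 [met]
  Stage 3 is satisfied; the operator continues to bear the burden.
Stage 4 — burden on operator; standard: clear and convincing evidence (weight exceeds 75).
    (f): 88 − 9 = 79 > 75 [met]
  Stage 4 carried; the final stage is satisfied.
With every stage satisfied, the operator prevails.

operator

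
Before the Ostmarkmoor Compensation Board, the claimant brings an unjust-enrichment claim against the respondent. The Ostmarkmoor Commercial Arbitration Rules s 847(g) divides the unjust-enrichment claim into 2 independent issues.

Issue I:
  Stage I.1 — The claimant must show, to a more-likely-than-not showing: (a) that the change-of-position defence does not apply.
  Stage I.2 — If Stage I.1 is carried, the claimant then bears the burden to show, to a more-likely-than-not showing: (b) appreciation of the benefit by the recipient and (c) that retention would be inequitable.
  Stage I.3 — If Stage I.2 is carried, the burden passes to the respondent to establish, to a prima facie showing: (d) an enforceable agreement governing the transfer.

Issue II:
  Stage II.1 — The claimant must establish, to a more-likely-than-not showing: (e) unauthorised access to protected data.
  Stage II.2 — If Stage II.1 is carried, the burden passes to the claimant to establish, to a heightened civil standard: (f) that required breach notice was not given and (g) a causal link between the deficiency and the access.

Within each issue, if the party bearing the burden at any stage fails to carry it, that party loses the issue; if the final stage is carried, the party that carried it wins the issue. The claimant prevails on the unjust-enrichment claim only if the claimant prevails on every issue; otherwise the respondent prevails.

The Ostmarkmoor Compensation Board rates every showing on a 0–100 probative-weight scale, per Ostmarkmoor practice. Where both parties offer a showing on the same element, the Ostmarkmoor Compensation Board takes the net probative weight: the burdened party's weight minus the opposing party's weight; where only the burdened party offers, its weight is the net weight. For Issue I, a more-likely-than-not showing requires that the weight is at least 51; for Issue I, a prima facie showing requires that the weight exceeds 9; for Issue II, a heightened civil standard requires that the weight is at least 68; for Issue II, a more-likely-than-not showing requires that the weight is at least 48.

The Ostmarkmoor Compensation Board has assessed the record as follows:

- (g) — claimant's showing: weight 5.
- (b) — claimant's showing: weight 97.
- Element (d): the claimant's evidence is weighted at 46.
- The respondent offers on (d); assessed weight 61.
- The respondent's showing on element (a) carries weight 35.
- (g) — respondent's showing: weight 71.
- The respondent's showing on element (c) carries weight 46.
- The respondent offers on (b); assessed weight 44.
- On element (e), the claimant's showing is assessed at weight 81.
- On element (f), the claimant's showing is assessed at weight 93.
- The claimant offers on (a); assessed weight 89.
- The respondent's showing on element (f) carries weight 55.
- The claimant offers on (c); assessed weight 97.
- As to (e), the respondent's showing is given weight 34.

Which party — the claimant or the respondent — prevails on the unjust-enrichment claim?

— Issue I —
At Stage I.1 the claimant must meet a more-likely-than-not showing (weight is at least 51): on (a) the weight is 89 less the opposing 35 gives net 54, which does reach 51, so (a) meets the standard.
  Stage I.1 is satisfied; the claimant continues to bear the burden.
At Stage I.2 the claimant must meet a more-likely-than-not showing (weight is at least 51): on (b) the weight is 97 less the opposing 44 gives net 53, which does reach 51, so (b) meets the standard; on (c) the weight is 97 less the opposing 46 gives net 51, ≥ 51, so (c) meets the standard.
  Stage I.2 carried; the burden shifts to the respondent.
At Stage I.3 the respondent must meet a prima facie showing (weight exceeds 9): on (d) the weight is 61 less the opposing 46 gives net 15, which does exceed 9, so (d) meets the standard.
  Stage I.3 carried; the final stage is satisfied.
Every stage carried; the respondent prevails on this issue.
— Issue II —
Stage II.1 — burden on claimant; standard: a more-likely-than-not showing (weight is at least 48).
    (e): 81 − 34 = 47 < 48 [not met]
  Not every element is met, so the claimant fails to carry Stage II.1.
The analysis ends at Stage II.1; the respondent prevails on this issue.
Per-issue: Issue I → respondent; Issue II → respondent. The claimant must prevail on every issue; overall, the respondent prevails.

respondent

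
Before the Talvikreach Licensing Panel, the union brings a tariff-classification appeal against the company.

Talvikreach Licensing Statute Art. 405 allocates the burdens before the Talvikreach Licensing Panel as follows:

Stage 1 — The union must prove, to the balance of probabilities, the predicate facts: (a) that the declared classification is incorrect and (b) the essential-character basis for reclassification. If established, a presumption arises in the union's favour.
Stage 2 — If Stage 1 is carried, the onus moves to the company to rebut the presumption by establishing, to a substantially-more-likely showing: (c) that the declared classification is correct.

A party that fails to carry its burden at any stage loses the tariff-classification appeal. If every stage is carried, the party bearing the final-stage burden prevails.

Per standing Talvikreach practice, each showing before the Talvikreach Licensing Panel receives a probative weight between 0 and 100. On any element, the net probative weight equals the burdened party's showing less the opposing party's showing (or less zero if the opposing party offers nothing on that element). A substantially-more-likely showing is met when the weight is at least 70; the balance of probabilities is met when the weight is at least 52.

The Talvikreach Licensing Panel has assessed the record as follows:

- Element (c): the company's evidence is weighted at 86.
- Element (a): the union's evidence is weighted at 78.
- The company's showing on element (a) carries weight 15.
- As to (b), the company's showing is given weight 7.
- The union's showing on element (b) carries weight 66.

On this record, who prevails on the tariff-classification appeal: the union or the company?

company

At Stage 1 the union must meet the balance of probabilities (weight is at least 52): on (a) the weight is 78 less the opposing 15 gives net 63, which does reach 52, so (a) meets the standard; on (b) the weight is 66 less the opposing 7 gives net 59, which does reach 52, so (b) meets the standard.
  All elements met. The burden passes to the company.
At Stage 2 the company must meet a substantially-more-likely showing (weight is at least 70): on (c) the weight is 86, which does reach 70, so (c) meets the standard.
  Stage 2 carried; the final stage is satisfied.
Every stage carried; the company prevails.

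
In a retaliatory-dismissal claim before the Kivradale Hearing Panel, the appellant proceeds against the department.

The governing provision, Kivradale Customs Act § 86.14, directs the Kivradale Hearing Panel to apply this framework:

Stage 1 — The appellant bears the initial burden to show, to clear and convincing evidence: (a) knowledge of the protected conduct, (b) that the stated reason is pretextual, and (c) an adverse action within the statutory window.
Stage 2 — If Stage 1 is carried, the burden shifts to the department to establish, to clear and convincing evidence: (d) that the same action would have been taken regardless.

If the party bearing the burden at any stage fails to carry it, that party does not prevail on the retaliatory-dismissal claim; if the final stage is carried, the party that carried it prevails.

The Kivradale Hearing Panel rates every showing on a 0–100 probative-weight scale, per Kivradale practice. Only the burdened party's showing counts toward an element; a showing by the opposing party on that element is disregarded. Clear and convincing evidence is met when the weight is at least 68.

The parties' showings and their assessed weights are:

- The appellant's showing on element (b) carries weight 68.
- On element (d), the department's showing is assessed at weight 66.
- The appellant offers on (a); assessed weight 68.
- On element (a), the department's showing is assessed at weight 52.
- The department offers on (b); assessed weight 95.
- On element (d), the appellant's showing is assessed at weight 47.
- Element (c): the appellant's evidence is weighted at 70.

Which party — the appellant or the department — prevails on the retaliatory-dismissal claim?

At Stage 1 the appellant must meet clear and convincing evidence (weight is at least 68): on (a) the weight is 68 (the department's 52 is given no effect), which does reach 68, so (a) meets the standard; on (b) the weight is 68 (the department's 95 is given no effect), ≥ 68, so (b) meets the standard; on (c) the weight is 70, which does reach 68, so (c) meets the standard.
  All elements met. The burden passes to the department.
At Stage 2 the department must meet clear and convincing evidence (weight is at least 68): on (d) the weight is 66 (the appellant's 47 is given no effect), which does not reach 68, so (d) does not meet the standard.
  Stage 2 not carried; the department fails its burden.
So the appellant prevails.

appellant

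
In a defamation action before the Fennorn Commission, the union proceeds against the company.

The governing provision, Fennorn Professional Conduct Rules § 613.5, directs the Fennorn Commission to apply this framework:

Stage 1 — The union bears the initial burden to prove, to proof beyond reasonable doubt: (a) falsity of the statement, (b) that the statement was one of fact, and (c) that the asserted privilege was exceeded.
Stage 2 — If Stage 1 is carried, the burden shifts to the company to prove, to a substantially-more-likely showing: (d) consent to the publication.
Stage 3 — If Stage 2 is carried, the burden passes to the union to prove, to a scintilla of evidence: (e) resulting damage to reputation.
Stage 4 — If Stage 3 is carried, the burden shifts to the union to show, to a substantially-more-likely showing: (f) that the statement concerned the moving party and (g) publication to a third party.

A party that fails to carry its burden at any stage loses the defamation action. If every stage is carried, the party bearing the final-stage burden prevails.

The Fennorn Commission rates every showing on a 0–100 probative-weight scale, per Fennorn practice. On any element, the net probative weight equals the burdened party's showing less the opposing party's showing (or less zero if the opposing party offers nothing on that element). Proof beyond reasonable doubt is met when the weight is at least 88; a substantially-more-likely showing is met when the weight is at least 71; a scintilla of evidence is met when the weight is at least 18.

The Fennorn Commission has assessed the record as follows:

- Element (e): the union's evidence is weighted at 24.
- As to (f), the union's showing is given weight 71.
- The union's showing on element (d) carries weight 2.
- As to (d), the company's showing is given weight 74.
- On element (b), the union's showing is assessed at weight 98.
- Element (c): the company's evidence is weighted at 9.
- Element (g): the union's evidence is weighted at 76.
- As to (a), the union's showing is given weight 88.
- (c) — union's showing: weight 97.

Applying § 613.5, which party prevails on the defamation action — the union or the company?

union

At Stage 1 the union must meet proof beyond reasonable doubt (weight is at least 88): on (a) the weight is 88, ≥ 88, so (a) meets the standard; on (b) the weight is 98, ≥ 88, so (b) meets the standard; on (c) the weight is 97 less the opposing 9 gives net 88, ≥ 88, so (c) meets the standard.
  Stage 1 is satisfied; the onus moves to the company.
At Stage 2 the company must meet a substantially-more-likely showing (weight is at least 71): on (d) the weight is 74 less the opposing 2 gives net 72, ≥ 71, so (d) meets the standard.
  Stage 2 is satisfied; the onus moves to the union.
At Stage 3 the union must meet a scintilla of evidence (weight is at least 18): on (e) the weight is 24, ≥ 18, so (e) meets the standard.
  Stage 3 carried; the burden remains with the union.
At Stage 4 the union must meet a substantially-more-likely showing (weight is at least 71): on (f) the weight is 71, which does reach 71, so (f) meets the standard; on (g) the weight is 76, which does reach 71, so (g) meets the standard.
  The union carries the last stage.
Every stage carried; the union prevails.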